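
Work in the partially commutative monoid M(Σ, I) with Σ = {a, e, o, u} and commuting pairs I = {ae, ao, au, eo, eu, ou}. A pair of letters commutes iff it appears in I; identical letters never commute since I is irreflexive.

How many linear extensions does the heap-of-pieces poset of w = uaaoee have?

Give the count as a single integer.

0(u) covers ∅
1(a) covers ∅
2(a) covers 1:a
3(o) covers ∅
4(e) covers ∅
5(e) covers 4:e
floor of heap: 0:u, 1:a, 3:o, 4:e
completions by unplaced set U, small U first (add the entries for U minus each lowest piece of U):
  |U|=1: {0}:1  {2}:1  {3}:1  {5}:1
  |U|=2: {0,2}:2  {0,3}:2  {0,5}:2  {1,2}:1  {2,3}:2  {2,5}:2  {3,5}:2  {4,5}:1
  |U|=3: {0,1,2}:3  {0,2,3}:6  {0,2,5}:6  {0,3,5}:6  {0,4,5}:3  {1,2,3}:3  {1,2,5}:3  {2,3,5}:6  {2,4,5}:3  {3,4,5}:3
  |U|=4: {0,1,2,3}:12  {0,1,2,5}:12  {0,2,3,5}:24  {0,2,4,5}:12  {0,3,4,5}:12  {1,2,3,5}:12  {1,2,4,5}:6  {2,3,4,5}:12
  start at 0(u): 30
  start at 1(a): 60
  start at 3(o): 30
  start at 4(e): 60
sum over floor = 180

180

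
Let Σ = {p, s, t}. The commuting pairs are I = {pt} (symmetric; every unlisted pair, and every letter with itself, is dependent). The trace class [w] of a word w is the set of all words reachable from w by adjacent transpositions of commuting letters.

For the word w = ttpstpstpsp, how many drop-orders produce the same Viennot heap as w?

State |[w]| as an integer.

12

piece 0:t — minimal
piece 1:t rests on {0:t}
piece 2:p — minimal
piece 3:s rests on {1:t, 2:p}
piece 4:t rests on {3:s}
piece 5:p rests on {3:s}
piece 6:s rests on {4:t, 5:p}
piece 7:t rests on {6:s}
piece 8:p rests on {6:s}
piece 9:s rests on {7:t, 8:p}
piece 10:p rests on {9:s}
minimal pieces: {0:t, 2:p}
ways to finish when only these pieces remain (= sum over removing one remaining piece with nothing left below it):
  1 left: {10}→1
  2 left: {9,10}→1
  3 left: {7,9,10}→1  {8,9,10}→1
  4 left: {7,8,9,10}→2
  5 left: {6,7,8,9,10}→2
  6 left: {4,6,7,8,9,10}→2  {5,6,7,8,9,10}→2
  7 left: {4,5,6,7,8,9,10}→4
  8 left: {3,4,5,6,7,8,9,10}→4
  9 left: {1,3,4,5,6,7,8,9,10}→4  {2,3,4,5,6,7,8,9,10}→4
  placing 0:t first → 8 extensions
  placing 2:p first → 4 extensions
total linear extensions = 12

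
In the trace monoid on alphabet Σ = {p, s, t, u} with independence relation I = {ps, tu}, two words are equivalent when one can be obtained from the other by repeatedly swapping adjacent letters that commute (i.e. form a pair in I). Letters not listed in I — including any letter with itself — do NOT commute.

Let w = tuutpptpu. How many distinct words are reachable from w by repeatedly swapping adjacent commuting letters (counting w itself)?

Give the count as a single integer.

#0=t has no predecessor
#1=u has no predecessor
#2=u depends on [1:u]
#3=t depends on [0:t]
#4=p depends on [2:u, 3:t]
#5=p depends on [4:p]
#6=t depends on [5:p]
#7=p depends on [6:t]
#8=u depends on [7:p]
sources: [0:t, 1:u]
N(rest) = Σ N(rest − s) over sources s of rest; N(one piece) = 1:
  size 1 → [8]=1
  size 2 → [7,8]=1
  size 3 → [6,7,8]=1
  size 4 → [5,6,7,8]=1
  size 5 → [4,5,6,7,8]=1
  size 6 → [2,4,5,6,7,8]=1  [3,4,5,6,7,8]=1
  size 7 → [0,3,4,5,6,7,8]=1  [1,2,4,5,6,7,8]=1  [2,3,4,5,6,7,8]=2
  first=0(t) contributes 3
  first=1(u) contributes 3
|[w]| = 6

6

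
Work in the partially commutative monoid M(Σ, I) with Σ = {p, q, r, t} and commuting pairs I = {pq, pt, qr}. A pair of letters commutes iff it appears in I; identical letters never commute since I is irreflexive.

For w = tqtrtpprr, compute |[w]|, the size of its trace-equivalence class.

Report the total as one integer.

3

0(t) covers ∅
1(q) covers 0:t
2(t) covers 1:q
3(r) covers 2:t
4(t) covers 3:r
5(p) covers 3:r
6(p) covers 5:p
7(r) covers 4:t, 6:p
8(r) covers 7:r
floor of heap: 0:t
completions by unplaced set U, small U first (add the entries for U minus each lowest piece of U):
  |U|=1: {8}:1
  |U|=2: {7,8}:1
  |U|=3: {4,7,8}:1  {6,7,8}:1
  |U|=4: {4,6,7,8}:2  {5,6,7,8}:1
  |U|=5: {4,5,6,7,8}:3
  |U|=6: {3,4,5,6,7,8}:3
  |U|=7: {2,3,4,5,6,7,8}:3
  start at 0(t): 3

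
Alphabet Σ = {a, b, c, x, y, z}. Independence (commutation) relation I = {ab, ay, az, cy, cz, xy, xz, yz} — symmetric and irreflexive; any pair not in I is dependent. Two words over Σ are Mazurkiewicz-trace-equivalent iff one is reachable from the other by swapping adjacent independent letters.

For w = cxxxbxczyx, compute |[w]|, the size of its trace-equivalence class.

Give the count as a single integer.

20

piece 0:c — minimal
piece 1:x rests on {0:c}
piece 2:x rests on {1:x}
piece 3:x rests on {2:x}
piece 4:b rests on {3:x}
piece 5:x rests on {4:b}
piece 6:c rests on {5:x}
piece 7:z rests on {4:b}
piece 8:y rests on {4:b}
piece 9:x rests on {6:c}
minimal pieces: {0:c}
ways to finish when only these pieces remain (= sum over removing one remaining piece with nothing left below it):
  1 left: {7}→1  {8}→1  {9}→1
  2 left: {6,9}→1  {7,8}→2  {7,9}→2  {8,9}→2
  3 left: {5,6,9}→1  {6,7,9}→3  {6,8,9}→3  {7,8,9}→6
  4 left: {5,6,7,9}→4  {5,6,8,9}→4  {6,7,8,9}→12
  5 left: {5,6,7,8,9}→20
  6 left: {4,5,6,7,8,9}→20
  7 left: {3,4,5,6,7,8,9}→20
  8 left: {2,3,4,5,6,7,8,9}→20
  placing 0:c first → 20 extensions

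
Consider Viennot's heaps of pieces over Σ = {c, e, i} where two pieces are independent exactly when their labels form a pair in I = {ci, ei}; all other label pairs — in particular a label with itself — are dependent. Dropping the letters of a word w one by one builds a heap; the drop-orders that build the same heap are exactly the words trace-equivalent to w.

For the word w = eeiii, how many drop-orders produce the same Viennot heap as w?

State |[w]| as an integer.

piece 0:e — minimal
piece 1:e rests on {0:e}
piece 2:i — minimal
piece 3:i rests on {2:i}
piece 4:i rests on {3:i}
minimal pieces: {0:e, 2:i}
ways to finish when only these pieces remain (= sum over removing one remaining piece with nothing left below it):
  1 left: {1}→1  {4}→1
  2 left: {0,1}→1  {1,4}→2  {3,4}→1
  3 left: {0,1,4}→3  {1,3,4}→3  {2,3,4}→1
  placing 0:e first → 4 extensions
  placing 2:i first → 6 extensions
total linear extensions = 10

10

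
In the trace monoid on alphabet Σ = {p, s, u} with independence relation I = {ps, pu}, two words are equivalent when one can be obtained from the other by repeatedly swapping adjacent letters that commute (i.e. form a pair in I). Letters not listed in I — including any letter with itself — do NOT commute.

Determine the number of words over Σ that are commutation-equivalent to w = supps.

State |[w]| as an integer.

10

#0=s has no predecessor
#1=u depends on [0:s]
#2=p has no predecessor
#3=p depends on [2:p]
#4=s depends on [1:u]
sources: [0:s, 2:p]
N(rest) = Σ N(rest − s) over sources s of rest; N(one piece) = 1:
  size 1 → [3]=1  [4]=1
  size 2 → [1,4]=1  [2,3]=1  [3,4]=2
  size 3 → [0,1,4]=1  [1,3,4]=3  [2,3,4]=3
  first=0(s) contributes 6
  first=2(p) contributes 4
|[w]| = 10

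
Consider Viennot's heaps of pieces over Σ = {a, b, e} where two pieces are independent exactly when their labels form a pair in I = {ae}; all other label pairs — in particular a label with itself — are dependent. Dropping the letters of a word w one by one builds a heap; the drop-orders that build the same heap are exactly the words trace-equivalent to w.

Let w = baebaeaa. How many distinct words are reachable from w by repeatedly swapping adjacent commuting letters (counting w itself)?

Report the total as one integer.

8

drop 0:b onto floor
drop 1:a onto {0:b}
drop 2:e onto {0:b}
drop 3:b onto {1:a, 2:e}
drop 4:a onto {3:b}
drop 5:e onto {3:b}
drop 6:a onto {4:a}
drop 7:a onto {6:a}
ground layer = {0:b}
drop-orders for the pieces not yet dropped (sum over which currently-grounded one goes next):
  1 to go: {5} 1  {7} 1
  2 to go: {5,7} 2  {6,7} 1
  3 to go: {4,6,7} 1  {5,6,7} 3
  4 to go: {4,5,6,7} 4
  5 to go: {3,4,5,6,7} 4
  6 to go: {1,3,4,5,6,7} 4  {2,3,4,5,6,7} 4
  if 0:b drops first: 8 orders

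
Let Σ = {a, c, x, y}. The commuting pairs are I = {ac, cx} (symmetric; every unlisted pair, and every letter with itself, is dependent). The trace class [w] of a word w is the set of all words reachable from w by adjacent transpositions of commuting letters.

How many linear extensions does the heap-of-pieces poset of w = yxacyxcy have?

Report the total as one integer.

6

piece 0:y — minimal
piece 1:x rests on {0:y}
piece 2:a rests on {1:x}
piece 3:c rests on {0:y}
piece 4:y rests on {2:a, 3:c}
piece 5:x rests on {4:y}
piece 6:c rests on {4:y}
piece 7:y rests on {5:x, 6:c}
minimal pieces: {0:y}
ways to finish when only these pieces remain (= sum over removing one remaining piece with nothing left below it):
  1 left: {7}→1
  2 left: {5,7}→1  {6,7}→1
  3 left: {5,6,7}→2
  4 left: {4,5,6,7}→2
  5 left: {2,4,5,6,7}→2  {3,4,5,6,7}→2
  6 left: {1,2,4,5,6,7}→2  {2,3,4,5,6,7}→4
  placing 0:y first → 6 extensions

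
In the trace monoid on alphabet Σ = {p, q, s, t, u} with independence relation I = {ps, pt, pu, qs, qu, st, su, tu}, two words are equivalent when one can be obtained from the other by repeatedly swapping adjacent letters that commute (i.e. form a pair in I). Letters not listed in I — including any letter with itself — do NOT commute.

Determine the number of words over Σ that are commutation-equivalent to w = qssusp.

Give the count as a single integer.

60

0(q) covers ∅
1(s) covers ∅
2(s) covers 1:s
3(u) covers ∅
4(s) covers 2:s
5(p) covers 0:q
floor of heap: 0:q, 1:s, 3:u
completions by unplaced set U, small U first (add the entries for U minus each lowest piece of U):
  |U|=1: {3}:1  {4}:1  {5}:1
  |U|=2: {0,5}:1  {2,4}:1  {3,4}:2  {3,5}:2  {4,5}:2
  |U|=3: {0,3,5}:3  {0,4,5}:3  {1,2,4}:1  {2,3,4}:3  {2,4,5}:3  {3,4,5}:6
  |U|=4: {0,2,4,5}:6  {0,3,4,5}:12  {1,2,3,4}:4  {1,2,4,5}:4  {2,3,4,5}:12
  start at 0(q): 20
  start at 1(s): 30
  start at 3(u): 10
sum over floor = 60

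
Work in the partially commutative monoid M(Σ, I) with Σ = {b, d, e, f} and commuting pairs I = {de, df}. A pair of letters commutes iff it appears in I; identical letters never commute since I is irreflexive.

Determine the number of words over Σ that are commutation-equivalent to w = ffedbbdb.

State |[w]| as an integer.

0(f) covers ∅
1(f) covers 0:f
2(e) covers 1:f
3(d) covers ∅
4(b) covers 2:e, 3:d
5(b) covers 4:b
6(d) covers 5:b
7(b) covers 6:d
floor of heap: 0:f, 3:d
completions by unplaced set U, small U first (add the entries for U minus each lowest piece of U):
  |U|=1: {7}:1
  |U|=2: {6,7}:1
  |U|=3: {5,6,7}:1
  |U|=4: {4,5,6,7}:1
  |U|=5: {2,4,5,6,7}:1  {3,4,5,6,7}:1
  |U|=6: {1,2,4,5,6,7}:1  {2,3,4,5,6,7}:2
  start at 0(f): 3
  start at 3(d): 1
sum over floor = 4

4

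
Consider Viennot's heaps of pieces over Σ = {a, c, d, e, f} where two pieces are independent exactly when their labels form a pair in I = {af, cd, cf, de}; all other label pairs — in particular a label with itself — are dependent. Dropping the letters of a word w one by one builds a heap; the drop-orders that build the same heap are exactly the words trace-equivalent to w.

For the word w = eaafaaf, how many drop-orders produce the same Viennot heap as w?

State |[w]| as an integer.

15

drop 0:e onto floor
drop 1:a onto {0:e}
drop 2:a onto {1:a}
drop 3:f onto {0:e}
drop 4:a onto {2:a}
drop 5:a onto {4:a}
drop 6:f onto {3:f}
ground layer = {0:e}
drop-orders for the pieces not yet dropped (sum over which currently-grounded one goes next):
  1 to go: {5} 1  {6} 1
  2 to go: {3,6} 1  {4,5} 1  {5,6} 2
  3 to go: {2,4,5} 1  {3,5,6} 3  {4,5,6} 3
  4 to go: {1,2,4,5} 1  {2,4,5,6} 4  {3,4,5,6} 6
  5 to go: {1,2,4,5,6} 5  {2,3,4,5,6} 10
  if 0:e drops first: 15 orders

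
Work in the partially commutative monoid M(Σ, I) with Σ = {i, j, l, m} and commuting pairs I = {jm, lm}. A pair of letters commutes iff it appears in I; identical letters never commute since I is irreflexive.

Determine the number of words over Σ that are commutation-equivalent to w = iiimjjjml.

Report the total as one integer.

drop 0:i onto floor
drop 1:i onto {0:i}
drop 2:i onto {1:i}
drop 3:m onto {2:i}
drop 4:j onto {2:i}
drop 5:j onto {4:j}
drop 6:j onto {5:j}
drop 7:m onto {3:m}
drop 8:l onto {6:j}
ground layer = {0:i}
drop-orders for the pieces not yet dropped (sum over which currently-grounded one goes next):
  1 to go: {7} 1  {8} 1
  2 to go: {3,7} 1  {6,8} 1  {7,8} 2
  3 to go: {3,7,8} 3  {5,6,8} 1  {6,7,8} 3
  4 to go: {3,6,7,8} 6  {4,5,6,8} 1  {5,6,7,8} 4
  5 to go: {3,5,6,7,8} 10  {4,5,6,7,8} 5
  6 to go: {3,4,5,6,7,8} 15
  7 to go: {2,3,4,5,6,7,8} 15
  if 0:i drops first: 15 orders

15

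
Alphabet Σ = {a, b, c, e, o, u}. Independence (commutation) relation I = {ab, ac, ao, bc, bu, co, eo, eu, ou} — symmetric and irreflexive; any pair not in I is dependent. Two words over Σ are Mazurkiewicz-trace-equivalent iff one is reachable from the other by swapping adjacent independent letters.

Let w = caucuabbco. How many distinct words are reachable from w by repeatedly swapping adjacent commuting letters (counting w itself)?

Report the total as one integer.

#0=c has no predecessor
#1=a has no predecessor
#2=u depends on [0:c, 1:a]
#3=c depends on [2:u]
#4=u depends on [3:c]
#5=a depends on [4:u]
#6=b has no predecessor
#7=b depends on [6:b]
#8=c depends on [4:u]
#9=o depends on [7:b]
sources: [0:c, 1:a, 6:b]
N(rest) = Σ N(rest − s) over sources s of rest; N(one piece) = 1:
  size 1 → [5]=1  [8]=1  [9]=1
  size 2 → [5,8]=2  [5,9]=2  [7,9]=1  [8,9]=2
  size 3 → [4,5,8]=2  [5,7,9]=3  [5,8,9]=6  [6,7,9]=1  [7,8,9]=3
  size 4 → [3,4,5,8]=2  [4,5,8,9]=8  [5,6,7,9]=4  [5,7,8,9]=12  [6,7,8,9]=4
  size 5 → [2,3,4,5,8]=2  [3,4,5,8,9]=10  [4,5,7,8,9]=20  [5,6,7,8,9]=20
  size 6 → [0,2,3,4,5,8]=2  [1,2,3,4,5,8]=2  [2,3,4,5,8,9]=12  [3,4,5,7,8,9]=30  [4,5,6,7,8,9]=40
  size 7 → [0,1,2,3,4,5,8]=4  [0,2,3,4,5,8,9]=14  [1,2,3,4,5,8,9]=14  [2,3,4,5,7,8,9]=42  [3,4,5,6,7,8,9]=70
  size 8 → [0,1,2,3,4,5,8,9]=32  [0,2,3,4,5,7,8,9]=56  [1,2,3,4,5,7,8,9]=56  [2,3,4,5,6,7,8,9]=112
  first=0(c) contributes 168
  first=1(a) contributes 168
  first=6(b) contributes 144
|[w]| = 480

480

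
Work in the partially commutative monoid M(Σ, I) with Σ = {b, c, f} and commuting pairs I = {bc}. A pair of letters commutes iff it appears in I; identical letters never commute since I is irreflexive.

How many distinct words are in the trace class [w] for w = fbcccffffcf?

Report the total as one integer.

4

0(f) covers ∅
1(b) covers 0:f
2(c) covers 0:f
3(c) covers 2:c
4(c) covers 3:c
5(f) covers 1:b, 4:c
6(f) covers 5:f
7(f) covers 6:f
8(f) covers 7:f
9(c) covers 8:f
10(f) covers 9:c
floor of heap: 0:f
completions by unplaced set U, small U first (add the entries for U minus each lowest piece of U):
  |U|=1: {10}:1
  |U|=2: {9,10}:1
  |U|=3: {8,9,10}:1
  |U|=4: {7,8,9,10}:1
  |U|=5: {6,7,8,9,10}:1
  |U|=6: {5,6,7,8,9,10}:1
  |U|=7: {1,5,6,7,8,9,10}:1  {4,5,6,7,8,9,10}:1
  |U|=8: {1,4,5,6,7,8,9,10}:2  {3,4,5,6,7,8,9,10}:1
  |U|=9: {1,3,4,5,6,7,8,9,10}:3  {2,3,4,5,6,7,8,9,10}:1
  start at 0(f): 4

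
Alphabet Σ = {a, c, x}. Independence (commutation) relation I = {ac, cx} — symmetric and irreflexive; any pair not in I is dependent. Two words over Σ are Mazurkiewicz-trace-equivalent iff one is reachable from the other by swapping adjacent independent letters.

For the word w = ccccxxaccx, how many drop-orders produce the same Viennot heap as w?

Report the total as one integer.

#0=c has no predecessor
#1=c depends on [0:c]
#2=c depends on [1:c]
#3=c depends on [2:c]
#4=x has no predecessor
#5=x depends on [4:x]
#6=a depends on [5:x]
#7=c depends on [3:c]
#8=c depends on [7:c]
#9=x depends on [6:a]
sources: [0:c, 4:x]
N(rest) = Σ N(rest − s) over sources s of rest; N(one piece) = 1:
  size 1 → [8]=1  [9]=1
  size 2 → [6,9]=1  [7,8]=1  [8,9]=2
  size 3 → [3,7,8]=1  [5,6,9]=1  [6,8,9]=3  [7,8,9]=3
  size 4 → [2,3,7,8]=1  [3,7,8,9]=4  [4,5,6,9]=1  [5,6,8,9]=4  [6,7,8,9]=6
  size 5 → [1,2,3,7,8]=1  [2,3,7,8,9]=5  [3,6,7,8,9]=10  [4,5,6,8,9]=5  [5,6,7,8,9]=10
  size 6 → [0,1,2,3,7,8]=1  [1,2,3,7,8,9]=6  [2,3,6,7,8,9]=15  [3,5,6,7,8,9]=20  [4,5,6,7,8,9]=15
  size 7 → [0,1,2,3,7,8,9]=7  [1,2,3,6,7,8,9]=21  [2,3,5,6,7,8,9]=35  [3,4,5,6,7,8,9]=35
  size 8 → [0,1,2,3,6,7,8,9]=28  [1,2,3,5,6,7,8,9]=56  [2,3,4,5,6,7,8,9]=70
  first=0(c) contributes 126
  first=4(x) contributes 84
|[w]| = 210

210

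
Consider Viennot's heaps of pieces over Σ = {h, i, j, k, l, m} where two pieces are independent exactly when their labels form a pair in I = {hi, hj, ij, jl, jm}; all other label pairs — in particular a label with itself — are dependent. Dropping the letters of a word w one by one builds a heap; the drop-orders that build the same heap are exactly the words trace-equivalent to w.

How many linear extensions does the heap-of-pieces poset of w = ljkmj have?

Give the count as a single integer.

4

piece 0:l — minimal
piece 1:j — minimal
piece 2:k rests on {0:l, 1:j}
piece 3:m rests on {2:k}
piece 4:j rests on {2:k}
minimal pieces: {0:l, 1:j}
ways to finish when only these pieces remain (= sum over removing one remaining piece with nothing left below it):
  1 left: {3}→1  {4}→1
  2 left: {3,4}→2
  3 left: {2,3,4}→2
  placing 0:l first → 2 extensions
  placing 1:j first → 2 extensions
total linear extensions = 4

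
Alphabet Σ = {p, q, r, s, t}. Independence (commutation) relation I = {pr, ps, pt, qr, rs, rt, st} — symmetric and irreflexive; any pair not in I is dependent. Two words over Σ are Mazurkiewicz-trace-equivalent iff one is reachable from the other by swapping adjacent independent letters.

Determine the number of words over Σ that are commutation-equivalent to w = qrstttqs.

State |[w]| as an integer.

#0=q has no predecessor
#1=r has no predecessor
#2=s depends on [0:q]
#3=t depends on [0:q]
#4=t depends on [3:t]
#5=t depends on [4:t]
#6=q depends on [2:s, 5:t]
#7=s depends on [6:q]
sources: [0:q, 1:r]
N(rest) = Σ N(rest − s) over sources s of rest; N(one piece) = 1:
  size 1 → [1]=1  [7]=1
  size 2 → [1,7]=2  [6,7]=1
  size 3 → [1,6,7]=3  [2,6,7]=1  [5,6,7]=1
  size 4 → [1,2,6,7]=4  [1,5,6,7]=4  [2,5,6,7]=2  [4,5,6,7]=1
  size 5 → [1,2,5,6,7]=10  [1,4,5,6,7]=5  [2,4,5,6,7]=3  [3,4,5,6,7]=1
  size 6 → [1,2,4,5,6,7]=18  [1,3,4,5,6,7]=6  [2,3,4,5,6,7]=4
  first=0(q) contributes 28
  first=1(r) contributes 4
|[w]| = 32

32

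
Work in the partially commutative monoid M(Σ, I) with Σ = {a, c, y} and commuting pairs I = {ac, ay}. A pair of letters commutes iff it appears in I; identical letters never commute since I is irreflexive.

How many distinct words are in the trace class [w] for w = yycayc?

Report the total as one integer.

piece 0:y — minimal
piece 1:y rests on {0:y}
piece 2:c rests on {1:y}
piece 3:a — minimal
piece 4:y rests on {2:c}
piece 5:c rests on {4:y}
minimal pieces: {0:y, 3:a}
ways to finish when only these pieces remain (= sum over removing one remaining piece with nothing left below it):
  1 left: {3}→1  {5}→1
  2 left: {3,5}→2  {4,5}→1
  3 left: {2,4,5}→1  {3,4,5}→3
  4 left: {1,2,4,5}→1  {2,3,4,5}→4
  placing 0:y first → 5 extensions
  placing 3:a first → 1 extensions
total linear extensions = 6

6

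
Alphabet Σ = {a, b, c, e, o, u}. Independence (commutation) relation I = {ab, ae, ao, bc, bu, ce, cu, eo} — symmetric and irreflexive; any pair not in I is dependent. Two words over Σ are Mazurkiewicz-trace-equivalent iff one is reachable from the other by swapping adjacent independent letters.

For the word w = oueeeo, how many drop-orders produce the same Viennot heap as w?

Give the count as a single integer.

4

0(o) covers ∅
1(u) covers 0:o
2(e) covers 1:u
3(e) covers 2:e
4(e) covers 3:e
5(o) covers 1:u
floor of heap: 0:o
completions by unplaced set U, small U first (add the entries for U minus each lowest piece of U):
  |U|=1: {4}:1  {5}:1
  |U|=2: {3,4}:1  {4,5}:2
  |U|=3: {2,3,4}:1  {3,4,5}:3
  |U|=4: {2,3,4,5}:4
  start at 0(o): 4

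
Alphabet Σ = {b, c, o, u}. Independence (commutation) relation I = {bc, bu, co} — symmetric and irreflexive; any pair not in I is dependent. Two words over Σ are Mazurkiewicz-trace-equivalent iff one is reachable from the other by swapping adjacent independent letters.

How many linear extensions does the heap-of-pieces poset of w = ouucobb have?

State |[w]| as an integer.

4

drop 0:o onto floor
drop 1:u onto {0:o}
drop 2:u onto {1:u}
drop 3:c onto {2:u}
drop 4:o onto {2:u}
drop 5:b onto {4:o}
drop 6:b onto {5:b}
ground layer = {0:o}
drop-orders for the pieces not yet dropped (sum over which currently-grounded one goes next):
  1 to go: {3} 1  {6} 1
  2 to go: {3,6} 2  {5,6} 1
  3 to go: {3,5,6} 3  {4,5,6} 1
  4 to go: {3,4,5,6} 4
  5 to go: {2,3,4,5,6} 4
  if 0:o drops first: 4 orders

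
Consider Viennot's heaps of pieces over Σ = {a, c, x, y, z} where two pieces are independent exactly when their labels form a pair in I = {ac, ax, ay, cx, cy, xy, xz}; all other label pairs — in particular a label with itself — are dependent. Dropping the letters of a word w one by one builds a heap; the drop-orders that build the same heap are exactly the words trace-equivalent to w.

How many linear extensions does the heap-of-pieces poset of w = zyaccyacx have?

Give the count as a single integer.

#0=z has no predecessor
#1=y depends on [0:z]
#2=a depends on [0:z]
#3=c depends on [0:z]
#4=c depends on [3:c]
#5=y depends on [1:y]
#6=a depends on [2:a]
#7=c depends on [4:c]
#8=x has no predecessor
sources: [0:z, 8:x]
N(rest) = Σ N(rest − s) over sources s of rest; N(one piece) = 1:
  size 1 → [5]=1  [6]=1  [7]=1  [8]=1
  size 2 → [1,5]=1  [2,6]=1  [4,7]=1  [5,6]=2  [5,7]=2  [5,8]=2  [6,7]=2  [6,8]=2  [7,8]=2
  size 3 → [1,5,6]=3  [1,5,7]=3  [1,5,8]=3  [2,5,6]=3  [2,6,7]=3  [2,6,8]=3  [3,4,7]=1  [4,5,7]=3  [4,6,7]=3  [4,7,8]=3  [5,6,7]=6  [5,6,8]=6  [5,7,8]=6  [6,7,8]=6
  size 4 → [1,2,5,6]=6  [1,4,5,7]=6  [1,5,6,7]=12  [1,5,6,8]=12  [1,5,7,8]=12  [2,4,6,7]=6  [2,5,6,7]=12  [2,5,6,8]=12  [2,6,7,8]=12  [3,4,5,7]=4  [3,4,6,7]=4  [3,4,7,8]=4  [4,5,6,7]=12  [4,5,7,8]=12  [4,6,7,8]=12  [5,6,7,8]=24
  size 5 → [1,2,5,6,7]=30  [1,2,5,6,8]=30  [1,3,4,5,7]=10  [1,4,5,6,7]=30  [1,4,5,7,8]=30  [1,5,6,7,8]=60  [2,3,4,6,7]=10  [2,4,5,6,7]=30  [2,4,6,7,8]=30  [2,5,6,7,8]=60  [3,4,5,6,7]=20  [3,4,5,7,8]=20  [3,4,6,7,8]=20  [4,5,6,7,8]=60
  size 6 → [1,2,4,5,6,7]=90  [1,2,5,6,7,8]=180  [1,3,4,5,6,7]=60  [1,3,4,5,7,8]=60  [1,4,5,6,7,8]=180  [2,3,4,5,6,7]=60  [2,3,4,6,7,8]=60  [2,4,5,6,7,8]=180  [3,4,5,6,7,8]=120
  size 7 → [1,2,3,4,5,6,7]=210  [1,2,4,5,6,7,8]=630  [1,3,4,5,6,7,8]=420  [2,3,4,5,6,7,8]=420
  first=0(z) contributes 1680
  first=8(x) contributes 210
|[w]| = 1890

1890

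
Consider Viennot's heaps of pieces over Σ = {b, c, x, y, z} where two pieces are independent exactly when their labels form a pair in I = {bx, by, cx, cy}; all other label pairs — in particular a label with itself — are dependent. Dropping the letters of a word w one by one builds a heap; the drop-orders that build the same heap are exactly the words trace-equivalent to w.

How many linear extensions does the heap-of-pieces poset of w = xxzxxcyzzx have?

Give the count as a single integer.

4

drop 0:x onto floor
drop 1:x onto {0:x}
drop 2:z onto {1:x}
drop 3:x onto {2:z}
drop 4:x onto {3:x}
drop 5:c onto {2:z}
drop 6:y onto {4:x}
drop 7:z onto {5:c, 6:y}
drop 8:z onto {7:z}
drop 9:x onto {8:z}
ground layer = {0:x}
drop-orders for the pieces not yet dropped (sum over which currently-grounded one goes next):
  1 to go: {9} 1
  2 to go: {8,9} 1
  3 to go: {7,8,9} 1
  4 to go: {5,7,8,9} 1  {6,7,8,9} 1
  5 to go: {4,6,7,8,9} 1  {5,6,7,8,9} 2
  6 to go: {3,4,6,7,8,9} 1  {4,5,6,7,8,9} 3
  7 to go: {3,4,5,6,7,8,9} 4
  8 to go: {2,3,4,5,6,7,8,9} 4
  if 0:x drops first: 4 orders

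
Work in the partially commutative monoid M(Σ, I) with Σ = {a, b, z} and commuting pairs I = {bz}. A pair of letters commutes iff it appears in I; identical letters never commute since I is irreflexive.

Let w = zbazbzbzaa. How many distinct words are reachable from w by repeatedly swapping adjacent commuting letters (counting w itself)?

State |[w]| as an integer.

0(z) covers ∅
1(b) covers ∅
2(a) covers 0:z, 1:b
3(z) covers 2:a
4(b) covers 2:a
5(z) covers 3:z
6(b) covers 4:b
7(z) covers 5:z
8(a) covers 6:b, 7:z
9(a) covers 8:a
floor of heap: 0:z, 1:b
completions by unplaced set U, small U first (add the entries for U minus each lowest piece of U):
  |U|=1: {9}:1
  |U|=2: {8,9}:1
  |U|=3: {6,8,9}:1  {7,8,9}:1
  |U|=4: {4,6,8,9}:1  {5,7,8,9}:1  {6,7,8,9}:2
  |U|=5: {3,5,7,8,9}:1  {4,6,7,8,9}:3  {5,6,7,8,9}:3
  |U|=6: {3,5,6,7,8,9}:4  {4,5,6,7,8,9}:6
  |U|=7: {3,4,5,6,7,8,9}:10
  |U|=8: {2,3,4,5,6,7,8,9}:10
  start at 0(z): 10
  start at 1(b): 10
sum over floor = 20

20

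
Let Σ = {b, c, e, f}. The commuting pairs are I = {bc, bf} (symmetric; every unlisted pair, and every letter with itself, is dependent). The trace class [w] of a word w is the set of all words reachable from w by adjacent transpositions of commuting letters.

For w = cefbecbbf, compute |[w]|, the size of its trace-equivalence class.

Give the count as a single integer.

12

0(c) covers ∅
1(e) covers 0:c
2(f) covers 1:e
3(b) covers 1:e
4(e) covers 2:f, 3:b
5(c) covers 4:e
6(b) covers 4:e
7(b) covers 6:b
8(f) covers 5:c
floor of heap: 0:c
completions by unplaced set U, small U first (add the entries for U minus each lowest piece of U):
  |U|=1: {7}:1  {8}:1
  |U|=2: {5,8}:1  {6,7}:1  {7,8}:2
  |U|=3: {5,7,8}:3  {6,7,8}:3
  |U|=4: {5,6,7,8}:6
  |U|=5: {4,5,6,7,8}:6
  |U|=6: {2,4,5,6,7,8}:6  {3,4,5,6,7,8}:6
  |U|=7: {2,3,4,5,6,7,8}:12
  start at 0(c): 12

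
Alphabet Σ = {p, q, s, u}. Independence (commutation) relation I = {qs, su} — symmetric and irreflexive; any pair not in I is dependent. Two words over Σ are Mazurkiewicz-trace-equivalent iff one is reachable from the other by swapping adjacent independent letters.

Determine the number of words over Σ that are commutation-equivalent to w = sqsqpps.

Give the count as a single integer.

6

drop 0:s onto floor
drop 1:q onto floor
drop 2:s onto {0:s}
drop 3:q onto {1:q}
drop 4:p onto {2:s, 3:q}
drop 5:p onto {4:p}
drop 6:s onto {5:p}
ground layer = {0:s, 1:q}
drop-orders for the pieces not yet dropped (sum over which currently-grounded one goes next):
  1 to go: {6} 1
  2 to go: {5,6} 1
  3 to go: {4,5,6} 1
  4 to go: {2,4,5,6} 1  {3,4,5,6} 1
  5 to go: {0,2,4,5,6} 1  {1,3,4,5,6} 1  {2,3,4,5,6} 2
  if 0:s drops first: 3 orders
  if 1:q drops first: 3 orders
heap linearizations: 6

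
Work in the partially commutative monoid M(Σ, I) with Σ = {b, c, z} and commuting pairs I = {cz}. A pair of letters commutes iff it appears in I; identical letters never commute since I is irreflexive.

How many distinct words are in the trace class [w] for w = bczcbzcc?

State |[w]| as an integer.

drop 0:b onto floor
drop 1:c onto {0:b}
drop 2:z onto {0:b}
drop 3:c onto {1:c}
drop 4:b onto {2:z, 3:c}
drop 5:z onto {4:b}
drop 6:c onto {4:b}
drop 7:c onto {6:c}
ground layer = {0:b}
drop-orders for the pieces not yet dropped (sum over which currently-grounded one goes next):
  1 to go: {5} 1  {7} 1
  2 to go: {5,7} 2  {6,7} 1
  3 to go: {5,6,7} 3
  4 to go: {4,5,6,7} 3
  5 to go: {2,4,5,6,7} 3  {3,4,5,6,7} 3
  6 to go: {1,3,4,5,6,7} 3  {2,3,4,5,6,7} 6
  if 0:b drops first: 9 orders

9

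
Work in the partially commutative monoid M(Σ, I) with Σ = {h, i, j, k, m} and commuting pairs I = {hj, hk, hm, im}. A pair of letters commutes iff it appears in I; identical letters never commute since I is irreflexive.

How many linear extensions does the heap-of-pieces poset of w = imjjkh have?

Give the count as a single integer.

9

piece 0:i — minimal
piece 1:m — minimal
piece 2:j rests on {0:i, 1:m}
piece 3:j rests on {2:j}
piece 4:k rests on {3:j}
piece 5:h rests on {0:i}
minimal pieces: {0:i, 1:m}
ways to finish when only these pieces remain (= sum over removing one remaining piece with nothing left below it):
  1 left: {4}→1  {5}→1
  2 left: {3,4}→1  {4,5}→2
  3 left: {2,3,4}→1  {3,4,5}→3
  4 left: {1,2,3,4}→1  {2,3,4,5}→4
  placing 0:i first → 5 extensions
  placing 1:m first → 4 extensions
total linear extensions = 9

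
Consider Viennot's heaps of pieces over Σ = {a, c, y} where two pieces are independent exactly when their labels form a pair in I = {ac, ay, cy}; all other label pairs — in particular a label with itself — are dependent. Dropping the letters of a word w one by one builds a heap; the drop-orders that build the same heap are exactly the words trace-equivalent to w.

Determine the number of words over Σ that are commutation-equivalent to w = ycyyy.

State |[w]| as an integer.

drop 0:y onto floor
drop 1:c onto floor
drop 2:y onto {0:y}
drop 3:y onto {2:y}
drop 4:y onto {3:y}
ground layer = {0:y, 1:c}
drop-orders for the pieces not yet dropped (sum over which currently-grounded one goes next):
  1 to go: {1} 1  {4} 1
  2 to go: {1,4} 2  {3,4} 1
  3 to go: {1,3,4} 3  {2,3,4} 1
  if 0:y drops first: 4 orders
  if 1:c drops first: 1 orders
heap linearizations: 5

5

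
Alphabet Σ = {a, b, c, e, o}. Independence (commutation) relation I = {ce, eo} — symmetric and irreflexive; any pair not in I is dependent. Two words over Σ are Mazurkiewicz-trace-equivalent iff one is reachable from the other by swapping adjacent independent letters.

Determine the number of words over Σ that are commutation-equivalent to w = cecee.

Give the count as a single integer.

10

drop 0:c onto floor
drop 1:e onto floor
drop 2:c onto {0:c}
drop 3:e onto {1:e}
drop 4:e onto {3:e}
ground layer = {0:c, 1:e}
drop-orders for the pieces not yet dropped (sum over which currently-grounded one goes next):
  1 to go: {2} 1  {4} 1
  2 to go: {0,2} 1  {2,4} 2  {3,4} 1
  3 to go: {0,2,4} 3  {1,3,4} 1  {2,3,4} 3
  if 0:c drops first: 4 orders
  if 1:e drops first: 6 orders
heap linearizations: 10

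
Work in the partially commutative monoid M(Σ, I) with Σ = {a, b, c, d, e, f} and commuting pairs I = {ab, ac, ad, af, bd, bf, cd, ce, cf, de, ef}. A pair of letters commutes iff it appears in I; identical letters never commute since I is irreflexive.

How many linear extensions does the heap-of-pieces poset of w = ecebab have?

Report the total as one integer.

10

#0=e has no predecessor
#1=c has no predecessor
#2=e depends on [0:e]
#3=b depends on [1:c, 2:e]
#4=a depends on [2:e]
#5=b depends on [3:b]
sources: [0:e, 1:c]
N(rest) = Σ N(rest − s) over sources s of rest; N(one piece) = 1:
  size 1 → [4]=1  [5]=1
  size 2 → [3,5]=1  [4,5]=2
  size 3 → [1,3,5]=1  [3,4,5]=3
  size 4 → [1,3,4,5]=4  [2,3,4,5]=3
  first=0(e) contributes 7
  first=1(c) contributes 3
|[w]| = 10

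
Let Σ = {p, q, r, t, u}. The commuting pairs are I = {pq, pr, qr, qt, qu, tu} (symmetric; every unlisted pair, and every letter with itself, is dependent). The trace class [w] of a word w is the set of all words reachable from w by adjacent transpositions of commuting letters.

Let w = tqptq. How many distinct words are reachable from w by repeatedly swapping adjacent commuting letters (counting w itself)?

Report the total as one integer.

piece 0:t — minimal
piece 1:q — minimal
piece 2:p rests on {0:t}
piece 3:t rests on {2:p}
piece 4:q rests on {1:q}
minimal pieces: {0:t, 1:q}
ways to finish when only these pieces remain (= sum over removing one remaining piece with nothing left below it):
  1 left: {3}→1  {4}→1
  2 left: {1,4}→1  {2,3}→1  {3,4}→2
  3 left: {0,2,3}→1  {1,3,4}→3  {2,3,4}→3
  placing 0:t first → 6 extensions
  placing 1:q first → 4 extensions
total linear extensions = 10

10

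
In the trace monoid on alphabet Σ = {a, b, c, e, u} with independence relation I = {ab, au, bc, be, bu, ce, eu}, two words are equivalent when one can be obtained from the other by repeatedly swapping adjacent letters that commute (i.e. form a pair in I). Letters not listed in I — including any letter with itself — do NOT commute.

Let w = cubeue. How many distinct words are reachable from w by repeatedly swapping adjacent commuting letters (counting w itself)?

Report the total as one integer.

#0=c has no predecessor
#1=u depends on [0:c]
#2=b has no predecessor
#3=e has no predecessor
#4=u depends on [1:u]
#5=e depends on [3:e]
sources: [0:c, 2:b, 3:e]
N(rest) = Σ N(rest − s) over sources s of rest; N(one piece) = 1:
  size 1 → [2]=1  [4]=1  [5]=1
  size 2 → [1,4]=1  [2,4]=2  [2,5]=2  [3,5]=1  [4,5]=2
  size 3 → [0,1,4]=1  [1,2,4]=3  [1,4,5]=3  [2,3,5]=3  [2,4,5]=6  [3,4,5]=3
  size 4 → [0,1,2,4]=4  [0,1,4,5]=4  [1,2,4,5]=12  [1,3,4,5]=6  [2,3,4,5]=12
  first=0(c) contributes 30
  first=2(b) contributes 10
  first=3(e) contributes 20
|[w]| = 60

60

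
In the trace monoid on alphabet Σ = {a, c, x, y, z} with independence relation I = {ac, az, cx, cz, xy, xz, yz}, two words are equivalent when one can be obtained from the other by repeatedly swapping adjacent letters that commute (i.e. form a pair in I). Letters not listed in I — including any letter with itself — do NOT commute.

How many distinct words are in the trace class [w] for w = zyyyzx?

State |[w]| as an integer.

60

0(z) covers ∅
1(y) covers ∅
2(y) covers 1:y
3(y) covers 2:y
4(z) covers 0:z
5(x) covers ∅
floor of heap: 0:z, 1:y, 5:x
completions by unplaced set U, small U first (add the entries for U minus each lowest piece of U):
  |U|=1: {3}:1  {4}:1  {5}:1
  |U|=2: {0,4}:1  {2,3}:1  {3,4}:2  {3,5}:2  {4,5}:2
  |U|=3: {0,3,4}:3  {0,4,5}:3  {1,2,3}:1  {2,3,4}:3  {2,3,5}:3  {3,4,5}:6
  |U|=4: {0,2,3,4}:6  {0,3,4,5}:12  {1,2,3,4}:4  {1,2,3,5}:4  {2,3,4,5}:12
  start at 0(z): 20
  start at 1(y): 30
  start at 5(x): 10
sum over floor = 60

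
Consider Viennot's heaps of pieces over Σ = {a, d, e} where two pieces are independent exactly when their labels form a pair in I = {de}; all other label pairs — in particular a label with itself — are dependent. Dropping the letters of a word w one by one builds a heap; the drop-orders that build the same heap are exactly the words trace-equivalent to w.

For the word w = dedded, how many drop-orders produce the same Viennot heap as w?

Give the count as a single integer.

0(d) covers ∅
1(e) covers ∅
2(d) covers 0:d
3(d) covers 2:d
4(e) covers 1:e
5(d) covers 3:d
floor of heap: 0:d, 1:e
completions by unplaced set U, small U first (add the entries for U minus each lowest piece of U):
  |U|=1: {4}:1  {5}:1
  |U|=2: {1,4}:1  {3,5}:1  {4,5}:2
  |U|=3: {1,4,5}:3  {2,3,5}:1  {3,4,5}:3
  |U|=4: {0,2,3,5}:1  {1,3,4,5}:6  {2,3,4,5}:4
  start at 0(d): 10
  start at 1(e): 5
sum over floor = 15

15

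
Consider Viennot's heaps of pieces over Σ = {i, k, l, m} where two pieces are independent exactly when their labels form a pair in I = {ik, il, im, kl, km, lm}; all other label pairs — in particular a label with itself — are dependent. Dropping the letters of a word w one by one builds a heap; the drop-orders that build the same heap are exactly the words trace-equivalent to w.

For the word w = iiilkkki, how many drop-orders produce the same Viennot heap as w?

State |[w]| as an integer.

piece 0:i — minimal
piece 1:i rests on {0:i}
piece 2:i rests on {1:i}
piece 3:l — minimal
piece 4:k — minimal
piece 5:k rests on {4:k}
piece 6:k rests on {5:k}
piece 7:i rests on {2:i}
minimal pieces: {0:i, 3:l, 4:k}
ways to finish when only these pieces remain (= sum over removing one remaining piece with nothing left below it):
  1 left: {3}→1  {6}→1  {7}→1
  2 left: {2,7}→1  {3,6}→2  {3,7}→2  {5,6}→1  {6,7}→2
  3 left: {1,2,7}→1  {2,3,7}→3  {2,6,7}→3  {3,5,6}→3  {3,6,7}→6  {4,5,6}→1  {5,6,7}→3
  4 left: {0,1,2,7}→1  {1,2,3,7}→4  {1,2,6,7}→4  {2,3,6,7}→12  {2,5,6,7}→6  {3,4,5,6}→4  {3,5,6,7}→12  {4,5,6,7}→4
  5 left: {0,1,2,3,7}→5  {0,1,2,6,7}→5  {1,2,3,6,7}→20  {1,2,5,6,7}→10  {2,3,5,6,7}→30  {2,4,5,6,7}→10  {3,4,5,6,7}→20
  6 left: {0,1,2,3,6,7}→30  {0,1,2,5,6,7}→15  {1,2,3,5,6,7}→60  {1,2,4,5,6,7}→20  {2,3,4,5,6,7}→60
  placing 0:i first → 140 extensions
  placing 3:l first → 35 extensions
  placing 4:k first → 105 extensions
total linear extensions = 280

280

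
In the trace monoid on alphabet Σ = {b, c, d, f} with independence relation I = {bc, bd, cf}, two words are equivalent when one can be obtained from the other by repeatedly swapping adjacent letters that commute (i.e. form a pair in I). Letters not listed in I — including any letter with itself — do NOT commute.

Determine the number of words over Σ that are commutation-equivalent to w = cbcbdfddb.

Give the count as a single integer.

30

#0=c has no predecessor
#1=b has no predecessor
#2=c depends on [0:c]
#3=b depends on [1:b]
#4=d depends on [2:c]
#5=f depends on [3:b, 4:d]
#6=d depends on [5:f]
#7=d depends on [6:d]
#8=b depends on [5:f]
sources: [0:c, 1:b]
N(rest) = Σ N(rest − s) over sources s of rest; N(one piece) = 1:
  size 1 → [7]=1  [8]=1
  size 2 → [6,7]=1  [7,8]=2
  size 3 → [6,7,8]=3
  size 4 → [5,6,7,8]=3
  size 5 → [3,5,6,7,8]=3  [4,5,6,7,8]=3
  size 6 → [1,3,5,6,7,8]=3  [2,4,5,6,7,8]=3  [3,4,5,6,7,8]=6
  size 7 → [0,2,4,5,6,7,8]=3  [1,3,4,5,6,7,8]=9  [2,3,4,5,6,7,8]=9
  first=0(c) contributes 18
  first=1(b) contributes 12
|[w]| = 30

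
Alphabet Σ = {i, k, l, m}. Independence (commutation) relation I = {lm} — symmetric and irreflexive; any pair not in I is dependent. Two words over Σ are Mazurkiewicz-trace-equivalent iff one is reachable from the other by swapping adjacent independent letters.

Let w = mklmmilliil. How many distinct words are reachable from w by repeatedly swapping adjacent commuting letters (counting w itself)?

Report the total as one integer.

#0=m has no predecessor
#1=k depends on [0:m]
#2=l depends on [1:k]
#3=m depends on [1:k]
#4=m depends on [3:m]
#5=i depends on [2:l, 4:m]
#6=l depends on [5:i]
#7=l depends on [6:l]
#8=i depends on [7:l]
#9=i depends on [8:i]
#10=l depends on [9:i]
sources: [0:m]
N(rest) = Σ N(rest − s) over sources s of rest; N(one piece) = 1:
  size 1 → [10]=1
  size 2 → [9,10]=1
  size 3 → [8,9,10]=1
  size 4 → [7,8,9,10]=1
  size 5 → [6,7,8,9,10]=1
  size 6 → [5,6,7,8,9,10]=1
  size 7 → [2,5,6,7,8,9,10]=1  [4,5,6,7,8,9,10]=1
  size 8 → [2,4,5,6,7,8,9,10]=2  [3,4,5,6,7,8,9,10]=1
  size 9 → [2,3,4,5,6,7,8,9,10]=3
  first=0(m) contributes 3

3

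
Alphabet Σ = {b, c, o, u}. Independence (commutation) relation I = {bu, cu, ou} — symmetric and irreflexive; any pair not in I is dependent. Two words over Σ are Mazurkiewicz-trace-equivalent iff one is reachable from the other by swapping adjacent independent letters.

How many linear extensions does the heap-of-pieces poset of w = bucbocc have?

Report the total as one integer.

7

0(b) covers ∅
1(u) covers ∅
2(c) covers 0:b
3(b) covers 2:c
4(o) covers 3:b
5(c) covers 4:o
6(c) covers 5:c
floor of heap: 0:b, 1:u
completions by unplaced set U, small U first (add the entries for U minus each lowest piece of U):
  |U|=1: {1}:1  {6}:1
  |U|=2: {1,6}:2  {5,6}:1
  |U|=3: {1,5,6}:3  {4,5,6}:1
  |U|=4: {1,4,5,6}:4  {3,4,5,6}:1
  |U|=5: {1,3,4,5,6}:5  {2,3,4,5,6}:1
  start at 0(b): 6
  start at 1(u): 1
sum over floor = 7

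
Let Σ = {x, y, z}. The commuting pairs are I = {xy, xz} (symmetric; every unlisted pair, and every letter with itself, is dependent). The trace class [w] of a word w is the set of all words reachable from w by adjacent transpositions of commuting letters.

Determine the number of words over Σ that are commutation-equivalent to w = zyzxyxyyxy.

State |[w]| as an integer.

#0=z has no predecessor
#1=y depends on [0:z]
#2=z depends on [1:y]
#3=x has no predecessor
#4=y depends on [2:z]
#5=x depends on [3:x]
#6=y depends on [4:y]
#7=y depends on [6:y]
#8=x depends on [5:x]
#9=y depends on [7:y]
sources: [0:z, 3:x]
N(rest) = Σ N(rest − s) over sources s of rest; N(one piece) = 1:
  size 1 → [8]=1  [9]=1
  size 2 → [5,8]=1  [7,9]=1  [8,9]=2
  size 3 → [3,5,8]=1  [5,8,9]=3  [6,7,9]=1  [7,8,9]=3
  size 4 → [3,5,8,9]=4  [4,6,7,9]=1  [5,7,8,9]=6  [6,7,8,9]=4
  size 5 → [2,4,6,7,9]=1  [3,5,7,8,9]=10  [4,6,7,8,9]=5  [5,6,7,8,9]=10
  size 6 → [1,2,4,6,7,9]=1  [2,4,6,7,8,9]=6  [3,5,6,7,8,9]=20  [4,5,6,7,8,9]=15
  size 7 → [0,1,2,4,6,7,9]=1  [1,2,4,6,7,8,9]=7  [2,4,5,6,7,8,9]=21  [3,4,5,6,7,8,9]=35
  size 8 → [0,1,2,4,6,7,8,9]=8  [1,2,4,5,6,7,8,9]=28  [2,3,4,5,6,7,8,9]=56
  first=0(z) contributes 84
  first=3(x) contributes 36
|[w]| = 120

120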